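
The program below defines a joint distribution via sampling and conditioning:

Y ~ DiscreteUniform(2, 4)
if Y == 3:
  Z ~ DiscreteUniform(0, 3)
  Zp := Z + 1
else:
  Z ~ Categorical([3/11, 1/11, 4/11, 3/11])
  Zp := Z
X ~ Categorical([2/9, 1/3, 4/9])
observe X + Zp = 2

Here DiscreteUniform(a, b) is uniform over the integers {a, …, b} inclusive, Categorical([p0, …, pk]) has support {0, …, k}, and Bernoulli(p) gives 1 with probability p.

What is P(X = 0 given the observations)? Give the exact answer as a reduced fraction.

P(X = 0 | obs) = 86/239

Enumerate traces; 8 have nonzero weight after conditioning:
  (Y=2, Z=0, X=2) weight 4/99
  (Y=2, Z=1, X=1) weight 1/99
  (Y=2, Z=2, X=0) weight 8/297
  (Y=3, Z=0, X=1) weight 1/36
  (Y=3, Z=1, X=0) weight 1/54
  (Y=4, Z=0, X=2) weight 4/99
  (Y=4, Z=1, X=1) weight 1/99
  (Y=4, Z=2, X=0) weight 8/297
Group by X:
  weight(X=0) = 43/594
  weight(X=1) = 19/396
  weight(X=2) = 8/99
Total weight = 43/594 + 19/396 + 8/99 = 239/1188
P(X=0 | obs) = 43/594 / 239/1188 = 86/239
P(X=1 | obs) = 19/396 / 239/1188 = 57/239
P(X=2 | obs) = 8/99 / 239/1188 = 96/239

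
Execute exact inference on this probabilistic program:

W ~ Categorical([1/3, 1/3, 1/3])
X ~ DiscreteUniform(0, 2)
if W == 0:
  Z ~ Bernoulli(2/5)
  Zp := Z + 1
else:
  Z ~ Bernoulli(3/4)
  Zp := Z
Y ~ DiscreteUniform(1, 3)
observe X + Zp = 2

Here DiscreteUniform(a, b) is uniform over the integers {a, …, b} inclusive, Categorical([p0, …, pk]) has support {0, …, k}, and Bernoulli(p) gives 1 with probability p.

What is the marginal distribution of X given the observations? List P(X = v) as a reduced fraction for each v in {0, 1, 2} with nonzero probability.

Enumerate traces; 18 have nonzero weight after conditioning:
  (W=0, X=0, Z=1, Y=1) weight 2/135
  (W=0, X=0, Z=1, Y=2) weight 2/135
  (W=0, X=0, Z=1, Y=3) weight 2/135
  (W=0, X=1, Z=0, Y=1) weight 1/45
  (W=0, X=1, Z=0, Y=2) weight 1/45
  (W=0, X=1, Z=0, Y=3) weight 1/45
  (W=1, X=1, Z=1, Y=1) weight 1/36
  (W=1, X=1, Z=1, Y=2) weight 1/36
  (W=1, X=2, Z=0, Y=1) weight 1/108
  … 9 more
Group by X:
  weight(X=0) = 2/45
  weight(X=1) = 7/30
  weight(X=2) = 1/18
Total weight = 2/45 + 7/30 + 1/18 = 1/3
P(X=0 | obs) = 2/45 / 1/3 = 2/15
P(X=1 | obs) = 7/30 / 1/3 = 7/10
P(X=2 | obs) = 1/18 / 1/3 = 1/6

P(X=0) = 2/15, P(X=1) = 7/10, P(X=2) = 1/6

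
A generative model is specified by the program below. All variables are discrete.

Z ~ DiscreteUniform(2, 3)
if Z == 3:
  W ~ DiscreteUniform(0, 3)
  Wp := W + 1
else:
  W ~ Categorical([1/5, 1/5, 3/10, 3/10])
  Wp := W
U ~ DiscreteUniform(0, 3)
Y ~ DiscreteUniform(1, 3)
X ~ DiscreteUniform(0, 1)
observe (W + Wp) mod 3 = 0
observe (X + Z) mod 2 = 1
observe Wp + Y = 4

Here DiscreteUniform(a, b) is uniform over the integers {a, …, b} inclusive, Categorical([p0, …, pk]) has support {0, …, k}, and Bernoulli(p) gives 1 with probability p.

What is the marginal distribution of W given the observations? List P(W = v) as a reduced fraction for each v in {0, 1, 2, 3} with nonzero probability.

P(W=1) = 5/11, P(W=3) = 6/11

Enumerate traces; 8 have nonzero weight after conditioning:
  (Z=2, W=3, U=0, Y=1, X=1) weight 1/160
  (Z=2, W=3, U=1, Y=1, X=1) weight 1/160
  (Z=2, W=3, U=2, Y=1, X=1) weight 1/160
  (Z=2, W=3, U=3, Y=1, X=1) weight 1/160
  (Z=3, W=1, U=0, Y=2, X=0) weight 1/192
  (Z=3, W=1, U=1, Y=2, X=0) weight 1/192
  (Z=3, W=1, U=2, Y=2, X=0) weight 1/192
  (Z=3, W=1, U=3, Y=2, X=0) weight 1/192
Group by W:
  weight(W=1) = 1/48
  weight(W=3) = 1/40
Total weight = 1/48 + 1/40 = 11/240
P(W=1 | obs) = 1/48 / 11/240 = 5/11
P(W=3 | obs) = 1/40 / 11/240 = 6/11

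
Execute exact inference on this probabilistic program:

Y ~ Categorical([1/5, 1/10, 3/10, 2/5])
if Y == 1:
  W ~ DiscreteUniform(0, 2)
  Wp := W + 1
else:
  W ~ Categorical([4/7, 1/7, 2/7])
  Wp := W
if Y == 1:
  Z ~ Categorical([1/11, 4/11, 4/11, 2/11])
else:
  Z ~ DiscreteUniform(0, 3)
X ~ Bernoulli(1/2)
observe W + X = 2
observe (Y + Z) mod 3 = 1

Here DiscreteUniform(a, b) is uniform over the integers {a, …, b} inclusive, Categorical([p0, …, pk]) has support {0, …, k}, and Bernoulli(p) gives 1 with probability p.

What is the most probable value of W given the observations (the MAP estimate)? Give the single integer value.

Enumerate traces; 10 have nonzero weight after conditioning:
  (Y=0, W=1, Z=1, X=1) weight 1/280
  (Y=0, W=2, Z=1, X=0) weight 1/140
  (Y=1, W=1, Z=0, X=1) weight 1/660
  (Y=1, W=1, Z=3, X=1) weight 1/330
  (Y=1, W=2, Z=0, X=0) weight 1/660
  (Y=1, W=2, Z=3, X=0) weight 1/330
  (Y=2, W=1, Z=2, X=1) weight 3/560
  (Y=2, W=2, Z=2, X=0) weight 3/280
  … 2 more
Group by W:
  weight(W=1) = 127/6160
  weight(W=2) = 113/3080
Total weight = 127/6160 + 113/3080 = 353/6160
P(W=1 | obs) = 127/6160 / 353/6160 = 127/353
P(W=2 | obs) = 113/3080 / 353/6160 = 226/353
argmax = 2

argmax_v P(W = v | obs) = 2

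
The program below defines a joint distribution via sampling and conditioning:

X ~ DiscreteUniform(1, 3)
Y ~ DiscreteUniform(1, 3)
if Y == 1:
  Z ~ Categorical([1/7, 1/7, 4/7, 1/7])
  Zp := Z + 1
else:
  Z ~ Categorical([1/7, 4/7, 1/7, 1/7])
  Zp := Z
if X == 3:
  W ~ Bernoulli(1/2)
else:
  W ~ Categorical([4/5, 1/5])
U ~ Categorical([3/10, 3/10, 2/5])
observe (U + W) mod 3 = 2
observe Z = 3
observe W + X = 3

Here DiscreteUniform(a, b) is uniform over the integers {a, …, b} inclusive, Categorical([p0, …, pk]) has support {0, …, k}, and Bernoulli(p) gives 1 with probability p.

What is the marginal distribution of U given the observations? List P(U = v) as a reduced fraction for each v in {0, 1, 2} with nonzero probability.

Enumerate traces; 6 have nonzero weight after conditioning:
  (X=2, Y=1, Z=3, W=1, U=1) weight 1/1050
  (X=2, Y=2, Z=3, W=1, U=1) weight 1/1050
  (X=2, Y=3, Z=3, W=1, U=1) weight 1/1050
  (X=3, Y=1, Z=3, W=0, U=2) weight 1/315
  (X=3, Y=2, Z=3, W=0, U=2) weight 1/315
  (X=3, Y=3, Z=3, W=0, U=2) weight 1/315
Group by U:
  weight(U=1) = 1/350
  weight(U=2) = 1/105
Total weight = 1/350 + 1/105 = 13/1050
P(U=1 | obs) = 1/350 / 13/1050 = 3/13
P(U=2 | obs) = 1/105 / 13/1050 = 10/13

P(U=1) = 3/13, P(U=2) = 10/13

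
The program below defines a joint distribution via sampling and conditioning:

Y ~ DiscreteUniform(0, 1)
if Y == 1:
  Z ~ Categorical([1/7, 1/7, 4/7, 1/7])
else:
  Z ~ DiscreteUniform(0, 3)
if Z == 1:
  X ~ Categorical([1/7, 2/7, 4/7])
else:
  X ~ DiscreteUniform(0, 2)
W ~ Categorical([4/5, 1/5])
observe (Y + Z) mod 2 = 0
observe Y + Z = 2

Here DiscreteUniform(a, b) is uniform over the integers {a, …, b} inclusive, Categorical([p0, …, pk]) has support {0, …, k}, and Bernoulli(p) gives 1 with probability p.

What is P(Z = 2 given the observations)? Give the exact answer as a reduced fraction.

P(Z = 2 | obs) = 7/11

Enumerate traces; 12 have nonzero weight after conditioning:
  (Y=0, Z=2, X=0, W=0) weight 1/30
  (Y=0, Z=2, X=0, W=1) weight 1/120
  (Y=0, Z=2, X=1, W=0) weight 1/30
  (Y=0, Z=2, X=1, W=1) weight 1/120
  (Y=0, Z=2, X=2, W=0) weight 1/30
  (Y=0, Z=2, X=2, W=1) weight 1/120
  (Y=1, Z=1, X=0, W=0) weight 2/245
  (Y=1, Z=1, X=0, W=1) weight 1/490
  … 4 more
Group by Z:
  weight(Z=1) = 1/14
  weight(Z=2) = 1/8
Total weight = 1/14 + 1/8 = 11/56
P(Z=1 | obs) = 1/14 / 11/56 = 4/11
P(Z=2 | obs) = 1/8 / 11/56 = 7/11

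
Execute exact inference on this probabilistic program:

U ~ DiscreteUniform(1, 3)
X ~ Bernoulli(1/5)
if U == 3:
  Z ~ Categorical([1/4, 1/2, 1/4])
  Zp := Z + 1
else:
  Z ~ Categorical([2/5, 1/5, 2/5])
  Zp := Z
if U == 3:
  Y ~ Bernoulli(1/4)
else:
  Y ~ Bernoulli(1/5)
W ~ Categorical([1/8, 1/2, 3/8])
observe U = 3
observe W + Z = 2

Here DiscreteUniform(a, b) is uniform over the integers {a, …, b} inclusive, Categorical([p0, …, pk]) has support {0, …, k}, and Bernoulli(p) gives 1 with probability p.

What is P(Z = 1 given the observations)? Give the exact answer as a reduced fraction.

Enumerate traces; 12 have nonzero weight after conditioning:
  (U=3, X=0, Z=0, Y=0, W=2) weight 3/160
  (U=3, X=0, Z=0, Y=1, W=2) weight 1/160
  (U=3, X=0, Z=1, Y=0, W=1) weight 1/20
  (U=3, X=0, Z=1, Y=1, W=1) weight 1/60
  (U=3, X=0, Z=2, Y=0, W=0) weight 1/160
  (U=3, X=0, Z=2, Y=1, W=0) weight 1/480
  (U=3, X=1, Z=0, Y=0, W=2) weight 3/640
  (U=3, X=1, Z=0, Y=1, W=2) weight 1/640
  … 4 more
Group by Z:
  weight(Z=0) = 1/32
  weight(Z=1) = 1/12
  weight(Z=2) = 1/96
Total weight = 1/32 + 1/12 + 1/96 = 1/8
P(Z=0 | obs) = 1/32 / 1/8 = 1/4
P(Z=1 | obs) = 1/12 / 1/8 = 2/3
P(Z=2 | obs) = 1/96 / 1/8 = 1/12

P(Z = 1 | obs) = 2/3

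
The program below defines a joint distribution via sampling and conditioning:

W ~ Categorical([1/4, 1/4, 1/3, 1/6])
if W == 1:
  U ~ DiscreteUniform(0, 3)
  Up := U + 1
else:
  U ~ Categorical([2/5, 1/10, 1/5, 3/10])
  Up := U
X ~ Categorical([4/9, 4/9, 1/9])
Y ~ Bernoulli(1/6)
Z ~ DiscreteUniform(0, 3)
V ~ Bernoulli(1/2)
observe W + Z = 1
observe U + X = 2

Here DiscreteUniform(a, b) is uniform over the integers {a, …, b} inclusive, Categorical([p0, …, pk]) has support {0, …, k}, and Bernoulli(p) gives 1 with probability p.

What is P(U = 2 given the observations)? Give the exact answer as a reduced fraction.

P(U = 2 | obs) = 36/77

Enumerate traces; 24 have nonzero weight after conditioning:
  (W=0, U=0, X=2, Y=0, Z=1, V=0) weight 1/864
  (W=0, U=0, X=2, Y=0, Z=1, V=1) weight 1/864
  (W=0, U=0, X=2, Y=1, Z=1, V=0) weight 1/4320
  (W=0, U=0, X=2, Y=1, Z=1, V=1) weight 1/4320
  (W=0, U=1, X=1, Y=0, Z=1, V=0) weight 1/864
  (W=0, U=1, X=1, Y=0, Z=1, V=1) weight 1/864
  (W=0, U=1, X=1, Y=1, Z=1, V=0) weight 1/4320
  (W=0, U=1, X=1, Y=1, Z=1, V=1) weight 1/4320
  (W=0, U=2, X=0, Y=0, Z=1, V=0) weight 1/432
  … 15 more
Group by U:
  weight(U=0) = 13/2880
  weight(U=1) = 7/720
  weight(U=2) = 1/80
Total weight = 13/2880 + 7/720 + 1/80 = 77/2880
P(U=0 | obs) = 13/2880 / 77/2880 = 13/77
P(U=1 | obs) = 7/720 / 77/2880 = 4/11
P(U=2 | obs) = 1/80 / 77/2880 = 36/77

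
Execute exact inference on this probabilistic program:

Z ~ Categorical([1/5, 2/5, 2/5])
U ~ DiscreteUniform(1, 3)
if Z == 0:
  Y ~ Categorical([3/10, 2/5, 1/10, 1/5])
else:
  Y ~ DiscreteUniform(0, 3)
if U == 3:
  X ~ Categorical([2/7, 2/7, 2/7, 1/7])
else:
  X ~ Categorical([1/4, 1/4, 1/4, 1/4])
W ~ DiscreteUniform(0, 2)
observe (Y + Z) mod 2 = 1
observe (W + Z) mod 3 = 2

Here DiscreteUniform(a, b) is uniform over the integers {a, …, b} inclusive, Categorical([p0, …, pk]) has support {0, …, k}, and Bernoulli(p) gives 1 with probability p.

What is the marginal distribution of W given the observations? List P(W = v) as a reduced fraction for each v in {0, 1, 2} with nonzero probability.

P(W=0) = 5/13, P(W=1) = 5/13, P(W=2) = 3/13

Enumerate traces; 72 have nonzero weight after conditioning:
  (Z=0, U=1, Y=1, X=0, W=2) weight 1/450
  (Z=0, U=1, Y=1, X=1, W=2) weight 1/450
  (Z=0, U=1, Y=1, X=2, W=2) weight 1/450
  (Z=0, U=1, Y=1, X=3, W=2) weight 1/450
  (Z=0, U=1, Y=3, X=0, W=2) weight 1/900
  (Z=0, U=1, Y=3, X=1, W=2) weight 1/900
  (Z=0, U=1, Y=3, X=2, W=2) weight 1/900
  (Z=0, U=1, Y=3, X=3, W=2) weight 1/900
  (Z=1, U=1, Y=0, X=0, W=1) weight 1/360
  (Z=2, U=1, Y=1, X=0, W=0) weight 1/360
  … 62 more
Group by W:
  weight(W=0) = 1/15
  weight(W=1) = 1/15
  weight(W=2) = 1/25
Total weight = 1/15 + 1/15 + 1/25 = 13/75
P(W=0 | obs) = 1/15 / 13/75 = 5/13
P(W=1 | obs) = 1/15 / 13/75 = 5/13
P(W=2 | obs) = 1/25 / 13/75 = 3/13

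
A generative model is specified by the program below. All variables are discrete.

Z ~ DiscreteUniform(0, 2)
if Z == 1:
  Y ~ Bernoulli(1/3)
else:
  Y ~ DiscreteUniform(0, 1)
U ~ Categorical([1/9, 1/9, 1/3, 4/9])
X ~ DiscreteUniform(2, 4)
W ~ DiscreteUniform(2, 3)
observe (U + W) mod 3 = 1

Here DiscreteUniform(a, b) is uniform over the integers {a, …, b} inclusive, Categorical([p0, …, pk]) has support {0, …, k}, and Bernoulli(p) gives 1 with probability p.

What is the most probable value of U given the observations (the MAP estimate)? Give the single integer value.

argmax_v P(U = v | obs) = 2

Enumerate traces; 36 have nonzero weight after conditioning:
  (Z=0, Y=0, U=1, X=2, W=3) weight 1/324
  (Z=0, Y=0, U=1, X=3, W=3) weight 1/324
  (Z=0, Y=0, U=1, X=4, W=3) weight 1/324
  (Z=0, Y=0, U=2, X=2, W=2) weight 1/108
  (Z=0, Y=0, U=2, X=3, W=2) weight 1/108
  (Z=0, Y=0, U=2, X=4, W=2) weight 1/108
  (Z=0, Y=1, U=1, X=2, W=3) weight 1/324
  (Z=0, Y=1, U=1, X=3, W=3) weight 1/324
  … 28 more
Group by U:
  weight(U=1) = 1/18
  weight(U=2) = 1/6
Total weight = 1/18 + 1/6 = 2/9
P(U=1 | obs) = 1/18 / 2/9 = 1/4
P(U=2 | obs) = 1/6 / 2/9 = 3/4
argmax = 2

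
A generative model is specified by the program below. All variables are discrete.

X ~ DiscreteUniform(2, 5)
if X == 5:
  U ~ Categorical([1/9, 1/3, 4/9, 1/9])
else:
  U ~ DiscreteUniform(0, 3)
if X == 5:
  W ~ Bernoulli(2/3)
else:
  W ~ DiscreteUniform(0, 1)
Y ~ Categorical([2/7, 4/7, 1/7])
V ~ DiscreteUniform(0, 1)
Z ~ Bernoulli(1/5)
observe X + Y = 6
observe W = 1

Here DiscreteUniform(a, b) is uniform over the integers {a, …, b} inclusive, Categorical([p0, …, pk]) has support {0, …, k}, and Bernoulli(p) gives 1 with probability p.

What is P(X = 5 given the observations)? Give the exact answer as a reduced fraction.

Enumerate traces; 32 have nonzero weight after conditioning:
  (X=4, U=0, W=1, Y=2, V=0, Z=0) weight 1/560
  (X=4, U=0, W=1, Y=2, V=0, Z=1) weight 1/2240
  (X=4, U=0, W=1, Y=2, V=1, Z=0) weight 1/560
  (X=4, U=0, W=1, Y=2, V=1, Z=1) weight 1/2240
  (X=4, U=1, W=1, Y=2, V=0, Z=0) weight 1/560
  (X=4, U=1, W=1, Y=2, V=0, Z=1) weight 1/2240
  (X=4, U=1, W=1, Y=2, V=1, Z=0) weight 1/560
  (X=4, U=1, W=1, Y=2, V=1, Z=1) weight 1/2240
  (X=5, U=0, W=1, Y=1, V=0, Z=0) weight 4/945
  … 23 more
Group by X:
  weight(X=4) = 1/56
  weight(X=5) = 2/21
Total weight = 1/56 + 2/21 = 19/168
P(X=4 | obs) = 1/56 / 19/168 = 3/19
P(X=5 | obs) = 2/21 / 19/168 = 16/19

P(X = 5 | obs) = 16/19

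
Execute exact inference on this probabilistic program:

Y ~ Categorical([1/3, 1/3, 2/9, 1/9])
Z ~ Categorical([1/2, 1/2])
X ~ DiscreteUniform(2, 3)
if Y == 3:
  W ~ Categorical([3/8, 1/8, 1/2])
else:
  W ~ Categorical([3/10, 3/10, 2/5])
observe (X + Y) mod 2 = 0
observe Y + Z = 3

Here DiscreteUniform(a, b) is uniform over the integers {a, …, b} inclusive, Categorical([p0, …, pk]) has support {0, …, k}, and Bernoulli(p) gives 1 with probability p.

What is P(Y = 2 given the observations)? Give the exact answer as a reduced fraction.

Enumerate traces; 6 have nonzero weight after conditioning:
  (Y=2, Z=1, X=2, W=0) weight 1/60
  (Y=2, Z=1, X=2, W=1) weight 1/60
  (Y=2, Z=1, X=2, W=2) weight 1/45
  (Y=3, Z=0, X=3, W=0) weight 1/96
  (Y=3, Z=0, X=3, W=1) weight 1/288
  (Y=3, Z=0, X=3, W=2) weight 1/72
Group by Y:
  weight(Y=2) = 1/18
  weight(Y=3) = 1/36
Total weight = 1/18 + 1/36 = 1/12
P(Y=2 | obs) = 1/18 / 1/12 = 2/3
P(Y=3 | obs) = 1/36 / 1/12 = 1/3

P(Y = 2 | obs) = 2/3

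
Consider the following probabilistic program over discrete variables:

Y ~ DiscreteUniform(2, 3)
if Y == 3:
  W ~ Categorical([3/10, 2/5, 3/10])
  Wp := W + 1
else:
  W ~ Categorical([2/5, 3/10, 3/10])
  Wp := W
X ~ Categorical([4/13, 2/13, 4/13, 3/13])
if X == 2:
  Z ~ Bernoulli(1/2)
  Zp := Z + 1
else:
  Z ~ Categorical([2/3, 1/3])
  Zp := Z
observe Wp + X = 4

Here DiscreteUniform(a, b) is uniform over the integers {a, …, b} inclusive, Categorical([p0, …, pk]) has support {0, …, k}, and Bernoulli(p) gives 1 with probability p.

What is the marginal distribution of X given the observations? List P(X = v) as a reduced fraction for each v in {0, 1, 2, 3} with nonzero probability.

P(X=1) = 3/26, P(X=2) = 7/13, P(X=3) = 9/26

Enumerate traces; 10 have nonzero weight after conditioning:
  (Y=2, W=1, X=3, Z=0) weight 3/130
  (Y=2, W=1, X=3, Z=1) weight 3/260
  (Y=2, W=2, X=2, Z=0) weight 3/130
  (Y=2, W=2, X=2, Z=1) weight 3/130
  (Y=3, W=0, X=3, Z=0) weight 3/130
  (Y=3, W=0, X=3, Z=1) weight 3/260
  (Y=3, W=1, X=2, Z=0) weight 2/65
  (Y=3, W=1, X=2, Z=1) weight 2/65
  (Y=3, W=2, X=1, Z=0) weight 1/65
  … 1 more
Group by X:
  weight(X=1) = 3/130
  weight(X=2) = 7/65
  weight(X=3) = 9/130
Total weight = 3/130 + 7/65 + 9/130 = 1/5
P(X=1 | obs) = 3/130 / 1/5 = 3/26
P(X=2 | obs) = 7/65 / 1/5 = 7/13
P(X=3 | obs) = 9/130 / 1/5 = 9/26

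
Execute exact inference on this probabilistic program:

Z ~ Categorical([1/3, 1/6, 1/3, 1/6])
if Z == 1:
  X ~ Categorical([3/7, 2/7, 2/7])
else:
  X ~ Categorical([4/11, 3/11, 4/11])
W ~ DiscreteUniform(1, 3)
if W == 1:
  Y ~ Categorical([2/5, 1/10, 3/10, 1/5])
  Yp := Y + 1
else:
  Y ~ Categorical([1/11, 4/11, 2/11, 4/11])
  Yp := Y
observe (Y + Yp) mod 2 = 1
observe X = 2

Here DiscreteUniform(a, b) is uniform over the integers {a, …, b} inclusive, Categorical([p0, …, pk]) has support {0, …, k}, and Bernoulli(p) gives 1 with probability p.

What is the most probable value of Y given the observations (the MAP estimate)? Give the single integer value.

argmax_v P(Y = v | obs) = 0

Enumerate traces; 16 have nonzero weight after conditioning:
  (Z=0, X=2, W=1, Y=0) weight 8/495
  (Z=0, X=2, W=1, Y=1) weight 2/495
  (Z=0, X=2, W=1, Y=2) weight 2/165
  (Z=0, X=2, W=1, Y=3) weight 4/495
  (Z=1, X=2, W=1, Y=0) weight 2/315
  (Z=1, X=2, W=1, Y=1) weight 1/630
  (Z=1, X=2, W=1, Y=2) weight 1/210
  (Z=1, X=2, W=1, Y=3) weight 1/315
  … 8 more
Group by Y:
  weight(Y=0) = 18/385
  weight(Y=1) = 9/770
  weight(Y=2) = 27/770
  weight(Y=3) = 9/385
Total weight = 18/385 + 9/770 + 27/770 + 9/385 = 9/77
P(Y=0 | obs) = 18/385 / 9/77 = 2/5
P(Y=1 | obs) = 9/770 / 9/77 = 1/10
P(Y=2 | obs) = 27/770 / 9/77 = 3/10
P(Y=3 | obs) = 9/385 / 9/77 = 1/5
argmax = 0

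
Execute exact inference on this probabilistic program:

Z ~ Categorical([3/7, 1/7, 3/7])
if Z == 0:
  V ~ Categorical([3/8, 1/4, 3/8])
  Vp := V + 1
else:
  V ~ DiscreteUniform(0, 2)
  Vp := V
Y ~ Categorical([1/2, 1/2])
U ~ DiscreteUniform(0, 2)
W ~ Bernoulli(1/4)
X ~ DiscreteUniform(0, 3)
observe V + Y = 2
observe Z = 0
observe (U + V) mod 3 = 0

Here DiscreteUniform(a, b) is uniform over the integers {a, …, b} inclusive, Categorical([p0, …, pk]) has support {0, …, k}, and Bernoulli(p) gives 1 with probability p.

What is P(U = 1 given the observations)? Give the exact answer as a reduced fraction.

P(U = 1 | obs) = 3/5

Enumerate traces; 16 have nonzero weight after conditioning:
  (Z=0, V=1, Y=1, U=2, W=0, X=0) weight 3/896
  (Z=0, V=1, Y=1, U=2, W=0, X=1) weight 3/896
  (Z=0, V=1, Y=1, U=2, W=0, X=2) weight 3/896
  (Z=0, V=1, Y=1, U=2, W=0, X=3) weight 3/896
  (Z=0, V=1, Y=1, U=2, W=1, X=0) weight 1/896
  (Z=0, V=1, Y=1, U=2, W=1, X=1) weight 1/896
  (Z=0, V=1, Y=1, U=2, W=1, X=2) weight 1/896
  (Z=0, V=1, Y=1, U=2, W=1, X=3) weight 1/896
  (Z=0, V=2, Y=0, U=1, W=0, X=0) weight 9/1792
  … 7 more
Group by U:
  weight(U=1) = 3/112
  weight(U=2) = 1/56
Total weight = 3/112 + 1/56 = 5/112
P(U=1 | obs) = 3/112 / 5/112 = 3/5
P(U=2 | obs) = 1/56 / 5/112 = 2/5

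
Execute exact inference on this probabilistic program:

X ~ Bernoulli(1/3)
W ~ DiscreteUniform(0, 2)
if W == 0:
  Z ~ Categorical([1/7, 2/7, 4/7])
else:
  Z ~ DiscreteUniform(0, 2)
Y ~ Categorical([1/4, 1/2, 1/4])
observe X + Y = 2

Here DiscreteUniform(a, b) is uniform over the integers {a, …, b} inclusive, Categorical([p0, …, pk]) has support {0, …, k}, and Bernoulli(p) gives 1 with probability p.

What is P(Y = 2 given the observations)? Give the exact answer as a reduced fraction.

Enumerate traces; 18 have nonzero weight after conditioning:
  (X=0, W=0, Z=0, Y=2) weight 1/126
  (X=0, W=0, Z=1, Y=2) weight 1/63
  (X=0, W=0, Z=2, Y=2) weight 2/63
  (X=0, W=1, Z=0, Y=2) weight 1/54
  (X=0, W=1, Z=1, Y=2) weight 1/54
  (X=0, W=1, Z=2, Y=2) weight 1/54
  (X=0, W=2, Z=0, Y=2) weight 1/54
  (X=0, W=2, Z=1, Y=2) weight 1/54
  (X=1, W=0, Z=0, Y=1) weight 1/126
  … 9 more
Group by Y:
  weight(Y=1) = 1/6
  weight(Y=2) = 1/6
Total weight = 1/6 + 1/6 = 1/3
P(Y=1 | obs) = 1/6 / 1/3 = 1/2
P(Y=2 | obs) = 1/6 / 1/3 = 1/2

P(Y = 2 | obs) = 1/2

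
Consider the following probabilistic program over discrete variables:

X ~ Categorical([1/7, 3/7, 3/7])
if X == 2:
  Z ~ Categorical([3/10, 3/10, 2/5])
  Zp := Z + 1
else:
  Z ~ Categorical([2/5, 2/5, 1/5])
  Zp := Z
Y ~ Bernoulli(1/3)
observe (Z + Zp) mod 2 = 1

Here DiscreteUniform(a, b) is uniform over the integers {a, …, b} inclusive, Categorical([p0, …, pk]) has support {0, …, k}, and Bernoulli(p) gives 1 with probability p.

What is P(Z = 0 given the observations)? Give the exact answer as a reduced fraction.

P(Z = 0 | obs) = 3/10

Enumerate traces; 6 have nonzero weight after conditioning:
  (X=2, Z=0, Y=0) weight 3/35
  (X=2, Z=0, Y=1) weight 3/70
  (X=2, Z=1, Y=0) weight 3/35
  (X=2, Z=1, Y=1) weight 3/70
  (X=2, Z=2, Y=0) weight 4/35
  (X=2, Z=2, Y=1) weight 2/35
Group by Z:
  weight(Z=0) = 9/70
  weight(Z=1) = 9/70
  weight(Z=2) = 6/35
Total weight = 9/70 + 9/70 + 6/35 = 3/7
P(Z=0 | obs) = 9/70 / 3/7 = 3/10
P(Z=1 | obs) = 9/70 / 3/7 = 3/10
P(Z=2 | obs) = 6/35 / 3/7 = 2/5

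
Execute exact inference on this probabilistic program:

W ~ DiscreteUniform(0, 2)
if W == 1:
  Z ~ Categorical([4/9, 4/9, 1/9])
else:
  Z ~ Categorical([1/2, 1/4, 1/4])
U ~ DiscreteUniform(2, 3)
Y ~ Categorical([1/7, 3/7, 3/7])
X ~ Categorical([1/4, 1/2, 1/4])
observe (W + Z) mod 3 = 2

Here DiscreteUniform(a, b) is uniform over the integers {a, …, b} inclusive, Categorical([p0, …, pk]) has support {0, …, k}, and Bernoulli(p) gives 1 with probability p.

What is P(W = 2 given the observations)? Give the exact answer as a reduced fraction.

Enumerate traces; 54 have nonzero weight after conditioning:
  (W=0, Z=2, U=2, Y=0, X=0) weight 1/672
  (W=0, Z=2, U=2, Y=0, X=1) weight 1/336
  (W=0, Z=2, U=2, Y=0, X=2) weight 1/672
  (W=0, Z=2, U=2, Y=1, X=0) weight 1/224
  (W=0, Z=2, U=2, Y=1, X=1) weight 1/112
  (W=0, Z=2, U=2, Y=1, X=2) weight 1/224
  (W=0, Z=2, U=2, Y=2, X=0) weight 1/224
  (W=0, Z=2, U=2, Y=2, X=1) weight 1/112
  (W=1, Z=1, U=2, Y=0, X=0) weight 1/378
  (W=2, Z=0, U=2, Y=0, X=0) weight 1/336
  … 44 more
Group by W:
  weight(W=0) = 1/12
  weight(W=1) = 4/27
  weight(W=2) = 1/6
Total weight = 1/12 + 4/27 + 1/6 = 43/108
P(W=0 | obs) = 1/12 / 43/108 = 9/43
P(W=1 | obs) = 4/27 / 43/108 = 16/43
P(W=2 | obs) = 1/6 / 43/108 = 18/43

P(W = 2 | obs) = 18/43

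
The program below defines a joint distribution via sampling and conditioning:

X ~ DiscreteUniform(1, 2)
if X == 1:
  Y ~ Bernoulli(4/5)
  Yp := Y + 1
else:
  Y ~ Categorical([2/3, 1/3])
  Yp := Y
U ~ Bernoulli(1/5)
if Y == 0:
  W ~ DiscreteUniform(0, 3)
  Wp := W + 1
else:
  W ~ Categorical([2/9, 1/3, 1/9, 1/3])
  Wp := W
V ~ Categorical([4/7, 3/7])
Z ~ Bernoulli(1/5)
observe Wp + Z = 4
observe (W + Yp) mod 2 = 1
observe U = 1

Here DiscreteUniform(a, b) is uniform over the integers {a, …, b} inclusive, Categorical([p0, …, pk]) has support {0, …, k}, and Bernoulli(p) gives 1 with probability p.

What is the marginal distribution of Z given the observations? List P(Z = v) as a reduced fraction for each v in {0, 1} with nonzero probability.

P(Z=0) = 40/59, P(Z=1) = 19/59

Enumerate traces; 6 have nonzero weight after conditioning:
  (X=1, Y=0, U=1, W=2, V=0, Z=1) weight 1/1750
  (X=1, Y=0, U=1, W=2, V=1, Z=1) weight 3/7000
  (X=1, Y=1, U=1, W=3, V=0, Z=1) weight 8/2625
  (X=1, Y=1, U=1, W=3, V=1, Z=1) weight 2/875
  (X=2, Y=0, U=1, W=3, V=0, Z=0) weight 4/525
  (X=2, Y=0, U=1, W=3, V=1, Z=0) weight 1/175
Group by Z:
  weight(Z=0) = 1/75
  weight(Z=1) = 19/3000
Total weight = 1/75 + 19/3000 = 59/3000
P(Z=0 | obs) = 1/75 / 59/3000 = 40/59
P(Z=1 | obs) = 19/3000 / 59/3000 = 19/59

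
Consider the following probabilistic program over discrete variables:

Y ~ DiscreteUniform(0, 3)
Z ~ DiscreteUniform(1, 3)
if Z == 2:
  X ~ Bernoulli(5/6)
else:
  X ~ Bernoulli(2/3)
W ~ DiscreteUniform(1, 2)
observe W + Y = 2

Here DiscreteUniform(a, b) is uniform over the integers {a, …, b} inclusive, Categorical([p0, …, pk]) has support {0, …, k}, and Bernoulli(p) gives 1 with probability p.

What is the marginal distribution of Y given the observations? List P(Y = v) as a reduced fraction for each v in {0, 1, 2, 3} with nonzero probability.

P(Y=0) = 1/2, P(Y=1) = 1/2

Enumerate traces; 12 have nonzero weight after conditioning:
  (Y=0, Z=1, X=0, W=2) weight 1/72
  (Y=0, Z=1, X=1, W=2) weight 1/36
  (Y=0, Z=2, X=0, W=2) weight 1/144
  (Y=0, Z=2, X=1, W=2) weight 5/144
  (Y=0, Z=3, X=0, W=2) weight 1/72
  (Y=0, Z=3, X=1, W=2) weight 1/36
  (Y=1, Z=1, X=0, W=1) weight 1/72
  (Y=1, Z=1, X=1, W=1) weight 1/36
  … 4 more
Group by Y:
  weight(Y=0) = 1/8
  weight(Y=1) = 1/8
Total weight = 1/8 + 1/8 = 1/4
P(Y=0 | obs) = 1/8 / 1/4 = 1/2
P(Y=1 | obs) = 1/8 / 1/4 = 1/2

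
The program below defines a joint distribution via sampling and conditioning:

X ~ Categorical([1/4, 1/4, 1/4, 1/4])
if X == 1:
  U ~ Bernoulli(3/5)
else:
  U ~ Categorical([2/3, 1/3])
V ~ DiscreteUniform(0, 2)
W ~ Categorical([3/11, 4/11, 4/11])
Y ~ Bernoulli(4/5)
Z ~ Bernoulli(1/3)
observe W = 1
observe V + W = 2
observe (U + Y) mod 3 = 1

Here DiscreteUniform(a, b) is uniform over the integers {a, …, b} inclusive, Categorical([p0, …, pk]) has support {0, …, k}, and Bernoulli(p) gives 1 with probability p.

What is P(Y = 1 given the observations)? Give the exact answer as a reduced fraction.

Enumerate traces; 16 have nonzero weight after conditioning:
  (X=0, U=0, V=1, W=1, Y=1, Z=0) weight 16/1485
  (X=0, U=0, V=1, W=1, Y=1, Z=1) weight 8/1485
  (X=0, U=1, V=1, W=1, Y=0, Z=0) weight 2/1485
  (X=0, U=1, V=1, W=1, Y=0, Z=1) weight 1/1485
  (X=1, U=0, V=1, W=1, Y=1, Z=0) weight 16/2475
  (X=1, U=0, V=1, W=1, Y=1, Z=1) weight 8/2475
  (X=1, U=1, V=1, W=1, Y=0, Z=0) weight 2/825
  (X=1, U=1, V=1, W=1, Y=0, Z=1) weight 1/825
  … 8 more
Group by Y:
  weight(Y=0) = 8/825
  weight(Y=1) = 16/275
Total weight = 8/825 + 16/275 = 56/825
P(Y=0 | obs) = 8/825 / 56/825 = 1/7
P(Y=1 | obs) = 16/275 / 56/825 = 6/7

P(Y = 1 | obs) = 6/7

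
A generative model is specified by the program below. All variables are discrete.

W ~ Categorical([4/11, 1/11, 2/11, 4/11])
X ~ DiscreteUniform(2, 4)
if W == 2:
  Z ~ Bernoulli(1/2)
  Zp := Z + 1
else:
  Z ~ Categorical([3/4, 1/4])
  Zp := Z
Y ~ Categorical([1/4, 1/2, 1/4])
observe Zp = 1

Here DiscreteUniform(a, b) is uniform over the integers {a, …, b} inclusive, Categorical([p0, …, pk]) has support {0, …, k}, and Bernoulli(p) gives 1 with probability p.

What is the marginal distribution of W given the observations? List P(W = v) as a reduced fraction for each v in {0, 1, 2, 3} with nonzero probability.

Enumerate traces; 36 have nonzero weight after conditioning:
  (W=0, X=2, Z=1, Y=0) weight 1/132
  (W=0, X=2, Z=1, Y=1) weight 1/66
  (W=0, X=2, Z=1, Y=2) weight 1/132
  (W=0, X=3, Z=1, Y=0) weight 1/132
  (W=0, X=3, Z=1, Y=1) weight 1/66
  (W=0, X=3, Z=1, Y=2) weight 1/132
  (W=0, X=4, Z=1, Y=0) weight 1/132
  (W=0, X=4, Z=1, Y=1) weight 1/66
  (W=1, X=2, Z=1, Y=0) weight 1/528
  (W=2, X=2, Z=0, Y=0) weight 1/132
  … 26 more
Group by W:
  weight(W=0) = 1/11
  weight(W=1) = 1/44
  weight(W=2) = 1/11
  weight(W=3) = 1/11
Total weight = 1/11 + 1/44 + 1/11 + 1/11 = 13/44
P(W=0 | obs) = 1/11 / 13/44 = 4/13
P(W=1 | obs) = 1/44 / 13/44 = 1/13
P(W=2 | obs) = 1/11 / 13/44 = 4/13
P(W=3 | obs) = 1/11 / 13/44 = 4/13

P(W=0) = 4/13, P(W=1) = 1/13, P(W=2) = 4/13, P(W=3) = 4/13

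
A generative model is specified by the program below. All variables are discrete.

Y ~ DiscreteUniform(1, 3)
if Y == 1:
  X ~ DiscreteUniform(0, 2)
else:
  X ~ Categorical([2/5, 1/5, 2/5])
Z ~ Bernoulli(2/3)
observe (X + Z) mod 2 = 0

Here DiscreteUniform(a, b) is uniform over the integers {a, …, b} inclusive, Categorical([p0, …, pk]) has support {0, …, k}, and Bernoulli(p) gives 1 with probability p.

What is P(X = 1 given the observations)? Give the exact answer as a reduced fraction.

Enumerate traces; 9 have nonzero weight after conditioning:
  (Y=1, X=0, Z=0) weight 1/27
  (Y=1, X=1, Z=1) weight 2/27
  (Y=1, X=2, Z=0) weight 1/27
  (Y=2, X=0, Z=0) weight 2/45
  (Y=2, X=1, Z=1) weight 2/45
  (Y=2, X=2, Z=0) weight 2/45
  (Y=3, X=0, Z=0) weight 2/45
  (Y=3, X=1, Z=1) weight 2/45
  … 1 more
Group by X:
  weight(X=0) = 17/135
  weight(X=1) = 22/135
  weight(X=2) = 17/135
Total weight = 17/135 + 22/135 + 17/135 = 56/135
P(X=0 | obs) = 17/135 / 56/135 = 17/56
P(X=1 | obs) = 22/135 / 56/135 = 11/28
P(X=2 | obs) = 17/135 / 56/135 = 17/56

P(X = 1 | obs) = 11/28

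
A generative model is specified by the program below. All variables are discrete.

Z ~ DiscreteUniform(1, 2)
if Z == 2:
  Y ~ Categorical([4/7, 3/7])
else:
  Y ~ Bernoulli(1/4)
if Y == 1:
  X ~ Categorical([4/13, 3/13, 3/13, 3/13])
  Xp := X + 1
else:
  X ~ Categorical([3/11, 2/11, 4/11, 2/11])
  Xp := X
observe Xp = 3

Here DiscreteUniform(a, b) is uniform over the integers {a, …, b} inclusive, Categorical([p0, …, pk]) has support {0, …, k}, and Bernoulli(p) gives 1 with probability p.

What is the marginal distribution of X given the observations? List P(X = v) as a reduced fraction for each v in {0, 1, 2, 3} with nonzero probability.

P(X=2) = 627/1589, P(X=3) = 962/1589

Enumerate traces; 4 have nonzero weight after conditioning:
  (Z=1, Y=0, X=3) weight 3/44
  (Z=1, Y=1, X=2) weight 3/104
  (Z=2, Y=0, X=3) weight 4/77
  (Z=2, Y=1, X=2) weight 9/182
Group by X:
  weight(X=2) = 57/728
  weight(X=3) = 37/308
Total weight = 57/728 + 37/308 = 227/1144
P(X=2 | obs) = 57/728 / 227/1144 = 627/1589
P(X=3 | obs) = 37/308 / 227/1144 = 962/1589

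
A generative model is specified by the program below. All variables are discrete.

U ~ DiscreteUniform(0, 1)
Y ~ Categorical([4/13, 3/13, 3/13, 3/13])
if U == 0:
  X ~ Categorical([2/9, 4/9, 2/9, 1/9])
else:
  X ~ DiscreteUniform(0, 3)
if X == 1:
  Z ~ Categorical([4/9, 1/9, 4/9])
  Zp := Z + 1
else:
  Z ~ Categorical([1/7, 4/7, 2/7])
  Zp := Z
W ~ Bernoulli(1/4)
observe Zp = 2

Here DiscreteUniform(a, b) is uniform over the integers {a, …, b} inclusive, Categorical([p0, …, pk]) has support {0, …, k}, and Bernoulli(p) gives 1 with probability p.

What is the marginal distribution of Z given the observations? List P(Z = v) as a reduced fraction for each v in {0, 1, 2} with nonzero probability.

P(Z=1) = 175/1021, P(Z=2) = 846/1021

Enumerate traces; 64 have nonzero weight after conditioning:
  (U=0, Y=0, X=0, Z=2, W=0) weight 2/273
  (U=0, Y=0, X=0, Z=2, W=1) weight 2/819
  (U=0, Y=0, X=1, Z=1, W=0) weight 2/351
  (U=0, Y=0, X=1, Z=1, W=1) weight 2/1053
  (U=0, Y=0, X=2, Z=2, W=0) weight 2/273
  (U=0, Y=0, X=2, Z=2, W=1) weight 2/819
  (U=0, Y=0, X=3, Z=2, W=0) weight 1/273
  (U=0, Y=0, X=3, Z=2, W=1) weight 1/819
  … 56 more
Group by Z:
  weight(Z=1) = 25/648
  weight(Z=2) = 47/252
Total weight = 25/648 + 47/252 = 1021/4536
P(Z=1 | obs) = 25/648 / 1021/4536 = 175/1021
P(Z=2 | obs) = 47/252 / 1021/4536 = 846/1021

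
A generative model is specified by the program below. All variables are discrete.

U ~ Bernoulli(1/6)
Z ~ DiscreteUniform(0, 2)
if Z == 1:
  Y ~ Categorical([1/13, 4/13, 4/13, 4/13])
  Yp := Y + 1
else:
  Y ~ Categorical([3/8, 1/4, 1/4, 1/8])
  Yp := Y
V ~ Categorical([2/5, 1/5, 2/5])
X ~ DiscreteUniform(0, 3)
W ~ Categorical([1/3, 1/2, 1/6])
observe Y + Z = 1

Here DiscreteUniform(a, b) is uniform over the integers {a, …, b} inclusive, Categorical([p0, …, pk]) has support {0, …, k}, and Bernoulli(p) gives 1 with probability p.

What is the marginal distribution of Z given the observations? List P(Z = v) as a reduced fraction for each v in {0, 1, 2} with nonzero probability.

P(Z=0) = 13/17, P(Z=1) = 4/17

Enumerate traces; 144 have nonzero weight after conditioning:
  (U=0, Z=0, Y=1, V=0, X=0, W=0) weight 1/432
  (U=0, Z=0, Y=1, V=0, X=0, W=1) weight 1/288
  (U=0, Z=0, Y=1, V=0, X=0, W=2) weight 1/864
  (U=0, Z=0, Y=1, V=0, X=1, W=0) weight 1/432
  (U=0, Z=0, Y=1, V=0, X=1, W=1) weight 1/288
  (U=0, Z=0, Y=1, V=0, X=1, W=2) weight 1/864
  (U=0, Z=0, Y=1, V=0, X=2, W=0) weight 1/432
  (U=0, Z=0, Y=1, V=0, X=2, W=1) weight 1/288
  (U=0, Z=1, Y=0, V=0, X=0, W=0) weight 1/1404
  … 135 more
Group by Z:
  weight(Z=0) = 1/12
  weight(Z=1) = 1/39
Total weight = 1/12 + 1/39 = 17/156
P(Z=0 | obs) = 1/12 / 17/156 = 13/17
P(Z=1 | obs) = 1/39 / 17/156 = 4/17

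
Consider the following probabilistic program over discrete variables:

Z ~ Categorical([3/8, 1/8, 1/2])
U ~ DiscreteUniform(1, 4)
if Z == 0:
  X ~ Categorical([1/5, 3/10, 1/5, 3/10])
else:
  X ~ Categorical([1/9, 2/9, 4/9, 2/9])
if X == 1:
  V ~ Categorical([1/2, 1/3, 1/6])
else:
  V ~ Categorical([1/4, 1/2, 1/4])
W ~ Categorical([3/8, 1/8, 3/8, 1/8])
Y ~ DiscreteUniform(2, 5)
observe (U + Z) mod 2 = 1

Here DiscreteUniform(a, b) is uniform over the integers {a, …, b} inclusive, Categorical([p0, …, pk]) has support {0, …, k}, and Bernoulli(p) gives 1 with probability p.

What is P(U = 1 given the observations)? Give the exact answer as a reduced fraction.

P(U = 1 | obs) = 7/16

Enumerate traces; 1152 have nonzero weight after conditioning:
  (Z=0, U=1, X=0, V=0, W=0, Y=2) weight 9/20480
  (Z=0, U=1, X=0, V=0, W=0, Y=3) weight 9/20480
  (Z=0, U=1, X=0, V=0, W=0, Y=4) weight 9/20480
  (Z=0, U=1, X=0, V=0, W=0, Y=5) weight 9/20480
  (Z=0, U=1, X=0, V=0, W=1, Y=2) weight 3/20480
  (Z=0, U=1, X=0, V=0, W=1, Y=3) weight 3/20480
  (Z=0, U=1, X=0, V=0, W=1, Y=4) weight 3/20480
  (Z=0, U=1, X=0, V=0, W=1, Y=5) weight 3/20480
  (Z=0, U=3, X=0, V=0, W=0, Y=2) weight 9/20480
  (Z=1, U=2, X=0, V=0, W=0, Y=2) weight 1/12288
  … 1142 more
Group by U:
  weight(U=1) = 7/32
  weight(U=2) = 1/32
  weight(U=3) = 7/32
  weight(U=4) = 1/32
Total weight = 7/32 + 1/32 + 7/32 + 1/32 = 1/2
P(U=1 | obs) = 7/32 / 1/2 = 7/16
P(U=2 | obs) = 1/32 / 1/2 = 1/16
P(U=3 | obs) = 7/32 / 1/2 = 7/16
P(U=4 | obs) = 1/32 / 1/2 = 1/16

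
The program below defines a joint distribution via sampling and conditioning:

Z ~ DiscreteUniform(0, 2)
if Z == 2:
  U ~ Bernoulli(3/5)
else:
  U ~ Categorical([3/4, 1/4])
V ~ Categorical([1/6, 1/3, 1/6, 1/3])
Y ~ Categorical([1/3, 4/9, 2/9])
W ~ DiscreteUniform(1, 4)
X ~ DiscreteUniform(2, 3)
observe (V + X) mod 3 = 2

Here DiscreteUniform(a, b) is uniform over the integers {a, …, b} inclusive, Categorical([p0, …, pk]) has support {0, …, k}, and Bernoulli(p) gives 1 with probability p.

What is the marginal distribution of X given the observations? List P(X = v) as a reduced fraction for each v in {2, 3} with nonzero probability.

P(X=2) = 3/4, P(X=3) = 1/4

Enumerate traces; 216 have nonzero weight after conditioning:
  (Z=0, U=0, V=0, Y=0, W=1, X=2) weight 1/576
  (Z=0, U=0, V=0, Y=0, W=2, X=2) weight 1/576
  (Z=0, U=0, V=0, Y=0, W=3, X=2) weight 1/576
  (Z=0, U=0, V=0, Y=0, W=4, X=2) weight 1/576
  (Z=0, U=0, V=0, Y=1, W=1, X=2) weight 1/432
  (Z=0, U=0, V=0, Y=1, W=2, X=2) weight 1/432
  (Z=0, U=0, V=0, Y=1, W=3, X=2) weight 1/432
  (Z=0, U=0, V=0, Y=1, W=4, X=2) weight 1/432
  (Z=0, U=0, V=2, Y=0, W=1, X=3) weight 1/576
  … 207 more
Group by X:
  weight(X=2) = 1/4
  weight(X=3) = 1/12
Total weight = 1/4 + 1/12 = 1/3
P(X=2 | obs) = 1/4 / 1/3 = 3/4
P(X=3 | obs) = 1/12 / 1/3 = 1/4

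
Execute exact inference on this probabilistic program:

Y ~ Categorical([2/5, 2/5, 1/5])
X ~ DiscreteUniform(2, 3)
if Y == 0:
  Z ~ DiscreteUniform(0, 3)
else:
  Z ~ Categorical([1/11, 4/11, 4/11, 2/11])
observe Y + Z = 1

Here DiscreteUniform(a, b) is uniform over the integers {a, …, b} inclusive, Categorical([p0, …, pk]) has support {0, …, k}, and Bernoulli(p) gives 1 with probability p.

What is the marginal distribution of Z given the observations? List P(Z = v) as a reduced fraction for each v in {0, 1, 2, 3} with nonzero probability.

Enumerate traces; 4 have nonzero weight after conditioning:
  (Y=0, X=2, Z=1) weight 1/20
  (Y=0, X=3, Z=1) weight 1/20
  (Y=1, X=2, Z=0) weight 1/55
  (Y=1, X=3, Z=0) weight 1/55
Group by Z:
  weight(Z=0) = 2/55
  weight(Z=1) = 1/10
Total weight = 2/55 + 1/10 = 3/22
P(Z=0 | obs) = 2/55 / 3/22 = 4/15
P(Z=1 | obs) = 1/10 / 3/22 = 11/15

P(Z=0) = 4/15, P(Z=1) = 11/15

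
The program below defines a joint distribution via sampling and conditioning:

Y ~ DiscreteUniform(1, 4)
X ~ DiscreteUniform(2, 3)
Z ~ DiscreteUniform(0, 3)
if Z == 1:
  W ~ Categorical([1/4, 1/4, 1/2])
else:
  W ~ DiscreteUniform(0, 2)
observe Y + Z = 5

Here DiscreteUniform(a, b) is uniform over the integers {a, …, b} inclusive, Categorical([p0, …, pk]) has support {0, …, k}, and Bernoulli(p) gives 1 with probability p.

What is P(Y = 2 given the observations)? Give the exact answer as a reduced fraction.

Enumerate traces; 18 have nonzero weight after conditioning:
  (Y=2, X=2, Z=3, W=0) weight 1/96
  (Y=2, X=2, Z=3, W=1) weight 1/96
  (Y=2, X=2, Z=3, W=2) weight 1/96
  (Y=2, X=3, Z=3, W=0) weight 1/96
  (Y=2, X=3, Z=3, W=1) weight 1/96
  (Y=2, X=3, Z=3, W=2) weight 1/96
  (Y=3, X=2, Z=2, W=0) weight 1/96
  (Y=3, X=2, Z=2, W=1) weight 1/96
  (Y=4, X=2, Z=1, W=0) weight 1/128
  … 9 more
Group by Y:
  weight(Y=2) = 1/16
  weight(Y=3) = 1/16
  weight(Y=4) = 1/16
Total weight = 1/16 + 1/16 + 1/16 = 3/16
P(Y=2 | obs) = 1/16 / 3/16 = 1/3
P(Y=3 | obs) = 1/16 / 3/16 = 1/3
P(Y=4 | obs) = 1/16 / 3/16 = 1/3

P(Y = 2 | obs) = 1/3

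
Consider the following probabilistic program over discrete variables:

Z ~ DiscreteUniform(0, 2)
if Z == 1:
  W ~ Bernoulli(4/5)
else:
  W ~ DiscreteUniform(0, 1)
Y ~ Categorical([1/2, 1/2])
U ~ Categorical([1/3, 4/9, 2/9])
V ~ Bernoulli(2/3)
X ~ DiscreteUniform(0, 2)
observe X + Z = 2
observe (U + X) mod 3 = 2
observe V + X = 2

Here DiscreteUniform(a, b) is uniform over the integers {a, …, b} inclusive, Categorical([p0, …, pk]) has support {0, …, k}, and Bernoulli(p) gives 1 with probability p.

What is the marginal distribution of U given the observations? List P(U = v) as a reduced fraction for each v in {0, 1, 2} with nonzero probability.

Enumerate traces; 8 have nonzero weight after conditioning:
  (Z=0, W=0, Y=0, U=0, V=0, X=2) weight 1/324
  (Z=0, W=0, Y=1, U=0, V=0, X=2) weight 1/324
  (Z=0, W=1, Y=0, U=0, V=0, X=2) weight 1/324
  (Z=0, W=1, Y=1, U=0, V=0, X=2) weight 1/324
  (Z=1, W=0, Y=0, U=1, V=1, X=1) weight 4/1215
  (Z=1, W=0, Y=1, U=1, V=1, X=1) weight 4/1215
  (Z=1, W=1, Y=0, U=1, V=1, X=1) weight 16/1215
  (Z=1, W=1, Y=1, U=1, V=1, X=1) weight 16/1215
Group by U:
  weight(U=0) = 1/81
  weight(U=1) = 8/243
Total weight = 1/81 + 8/243 = 11/243
P(U=0 | obs) = 1/81 / 11/243 = 3/11
P(U=1 | obs) = 8/243 / 11/243 = 8/11

P(U=0) = 3/11, P(U=1) = 8/11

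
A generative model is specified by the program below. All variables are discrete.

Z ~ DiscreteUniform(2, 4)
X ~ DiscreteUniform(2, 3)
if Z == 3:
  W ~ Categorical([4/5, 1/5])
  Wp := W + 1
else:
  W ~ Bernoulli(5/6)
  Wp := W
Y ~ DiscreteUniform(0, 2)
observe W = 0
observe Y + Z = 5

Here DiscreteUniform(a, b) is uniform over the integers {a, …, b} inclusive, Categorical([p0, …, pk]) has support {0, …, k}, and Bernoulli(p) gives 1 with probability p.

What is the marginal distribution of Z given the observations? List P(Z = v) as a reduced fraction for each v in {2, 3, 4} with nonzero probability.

P(Z=3) = 24/29, P(Z=4) = 5/29

Enumerate traces; 4 have nonzero weight after conditioning:
  (Z=3, X=2, W=0, Y=2) weight 2/45
  (Z=3, X=3, W=0, Y=2) weight 2/45
  (Z=4, X=2, W=0, Y=1) weight 1/108
  (Z=4, X=3, W=0, Y=1) weight 1/108
Group by Z:
  weight(Z=3) = 4/45
  weight(Z=4) = 1/54
Total weight = 4/45 + 1/54 = 29/270
P(Z=3 | obs) = 4/45 / 29/270 = 24/29
P(Z=4 | obs) = 1/54 / 29/270 = 5/29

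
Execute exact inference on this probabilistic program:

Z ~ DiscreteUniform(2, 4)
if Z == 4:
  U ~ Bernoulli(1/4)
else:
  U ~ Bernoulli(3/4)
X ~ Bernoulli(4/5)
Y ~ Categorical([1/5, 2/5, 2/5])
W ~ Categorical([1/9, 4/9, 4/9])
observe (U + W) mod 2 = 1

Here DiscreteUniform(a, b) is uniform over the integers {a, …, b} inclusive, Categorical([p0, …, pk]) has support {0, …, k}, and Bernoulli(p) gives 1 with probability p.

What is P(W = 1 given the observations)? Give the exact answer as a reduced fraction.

Enumerate traces; 54 have nonzero weight after conditioning:
  (Z=2, U=0, X=0, Y=0, W=1) weight 1/675
  (Z=2, U=0, X=0, Y=1, W=1) weight 2/675
  (Z=2, U=0, X=0, Y=2, W=1) weight 2/675
  (Z=2, U=0, X=1, Y=0, W=1) weight 4/675
  (Z=2, U=0, X=1, Y=1, W=1) weight 8/675
  (Z=2, U=0, X=1, Y=2, W=1) weight 8/675
  (Z=2, U=1, X=0, Y=0, W=0) weight 1/900
  (Z=2, U=1, X=0, Y=0, W=2) weight 1/225
  … 46 more
Group by W:
  weight(W=0) = 7/108
  weight(W=1) = 5/27
  weight(W=2) = 7/27
Total weight = 7/108 + 5/27 + 7/27 = 55/108
P(W=0 | obs) = 7/108 / 55/108 = 7/55
P(W=1 | obs) = 5/27 / 55/108 = 4/11
P(W=2 | obs) = 7/27 / 55/108 = 28/55

P(W = 1 | obs) = 4/11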